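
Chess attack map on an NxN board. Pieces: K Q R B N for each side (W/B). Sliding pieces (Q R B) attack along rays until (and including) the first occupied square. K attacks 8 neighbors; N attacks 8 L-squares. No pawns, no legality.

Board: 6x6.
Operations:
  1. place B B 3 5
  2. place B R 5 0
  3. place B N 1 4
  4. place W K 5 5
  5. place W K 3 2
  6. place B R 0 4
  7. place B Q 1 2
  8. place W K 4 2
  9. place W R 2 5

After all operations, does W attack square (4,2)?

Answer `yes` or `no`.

Op 1: place BB@(3,5)
Op 2: place BR@(5,0)
Op 3: place BN@(1,4)
Op 4: place WK@(5,5)
Op 5: place WK@(3,2)
Op 6: place BR@(0,4)
Op 7: place BQ@(1,2)
Op 8: place WK@(4,2)
Op 9: place WR@(2,5)
Per-piece attacks for W:
  WR@(2,5): attacks (2,4) (2,3) (2,2) (2,1) (2,0) (3,5) (1,5) (0,5) [ray(1,0) blocked at (3,5)]
  WK@(3,2): attacks (3,3) (3,1) (4,2) (2,2) (4,3) (4,1) (2,3) (2,1)
  WK@(4,2): attacks (4,3) (4,1) (5,2) (3,2) (5,3) (5,1) (3,3) (3,1)
  WK@(5,5): attacks (5,4) (4,5) (4,4)
W attacks (4,2): yes

Answer: yes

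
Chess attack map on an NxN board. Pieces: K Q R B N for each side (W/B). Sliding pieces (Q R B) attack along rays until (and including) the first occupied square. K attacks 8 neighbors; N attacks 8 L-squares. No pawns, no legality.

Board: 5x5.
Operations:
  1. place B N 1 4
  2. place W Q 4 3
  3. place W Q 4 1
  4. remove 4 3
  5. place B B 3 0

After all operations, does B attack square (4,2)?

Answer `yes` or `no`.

Answer: no

Derivation:
Op 1: place BN@(1,4)
Op 2: place WQ@(4,3)
Op 3: place WQ@(4,1)
Op 4: remove (4,3)
Op 5: place BB@(3,0)
Per-piece attacks for B:
  BN@(1,4): attacks (2,2) (3,3) (0,2)
  BB@(3,0): attacks (4,1) (2,1) (1,2) (0,3) [ray(1,1) blocked at (4,1)]
B attacks (4,2): no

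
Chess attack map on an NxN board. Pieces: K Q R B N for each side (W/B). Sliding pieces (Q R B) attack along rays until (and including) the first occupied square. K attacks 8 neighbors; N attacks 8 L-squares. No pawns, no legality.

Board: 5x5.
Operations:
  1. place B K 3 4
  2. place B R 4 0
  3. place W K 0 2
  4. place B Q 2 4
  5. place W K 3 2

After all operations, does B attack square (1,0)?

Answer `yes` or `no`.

Op 1: place BK@(3,4)
Op 2: place BR@(4,0)
Op 3: place WK@(0,2)
Op 4: place BQ@(2,4)
Op 5: place WK@(3,2)
Per-piece attacks for B:
  BQ@(2,4): attacks (2,3) (2,2) (2,1) (2,0) (3,4) (1,4) (0,4) (3,3) (4,2) (1,3) (0,2) [ray(1,0) blocked at (3,4); ray(-1,-1) blocked at (0,2)]
  BK@(3,4): attacks (3,3) (4,4) (2,4) (4,3) (2,3)
  BR@(4,0): attacks (4,1) (4,2) (4,3) (4,4) (3,0) (2,0) (1,0) (0,0)
B attacks (1,0): yes

Answer: yes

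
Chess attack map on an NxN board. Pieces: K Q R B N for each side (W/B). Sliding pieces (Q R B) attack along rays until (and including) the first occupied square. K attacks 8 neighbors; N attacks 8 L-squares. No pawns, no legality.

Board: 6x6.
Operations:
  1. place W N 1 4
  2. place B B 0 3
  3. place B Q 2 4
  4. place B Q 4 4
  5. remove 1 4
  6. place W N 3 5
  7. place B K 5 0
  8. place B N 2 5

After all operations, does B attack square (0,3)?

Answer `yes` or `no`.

Answer: no

Derivation:
Op 1: place WN@(1,4)
Op 2: place BB@(0,3)
Op 3: place BQ@(2,4)
Op 4: place BQ@(4,4)
Op 5: remove (1,4)
Op 6: place WN@(3,5)
Op 7: place BK@(5,0)
Op 8: place BN@(2,5)
Per-piece attacks for B:
  BB@(0,3): attacks (1,4) (2,5) (1,2) (2,1) (3,0) [ray(1,1) blocked at (2,5)]
  BQ@(2,4): attacks (2,5) (2,3) (2,2) (2,1) (2,0) (3,4) (4,4) (1,4) (0,4) (3,5) (3,3) (4,2) (5,1) (1,5) (1,3) (0,2) [ray(0,1) blocked at (2,5); ray(1,0) blocked at (4,4); ray(1,1) blocked at (3,5)]
  BN@(2,5): attacks (3,3) (4,4) (1,3) (0,4)
  BQ@(4,4): attacks (4,5) (4,3) (4,2) (4,1) (4,0) (5,4) (3,4) (2,4) (5,5) (5,3) (3,5) (3,3) (2,2) (1,1) (0,0) [ray(-1,0) blocked at (2,4); ray(-1,1) blocked at (3,5)]
  BK@(5,0): attacks (5,1) (4,0) (4,1)
B attacks (0,3): no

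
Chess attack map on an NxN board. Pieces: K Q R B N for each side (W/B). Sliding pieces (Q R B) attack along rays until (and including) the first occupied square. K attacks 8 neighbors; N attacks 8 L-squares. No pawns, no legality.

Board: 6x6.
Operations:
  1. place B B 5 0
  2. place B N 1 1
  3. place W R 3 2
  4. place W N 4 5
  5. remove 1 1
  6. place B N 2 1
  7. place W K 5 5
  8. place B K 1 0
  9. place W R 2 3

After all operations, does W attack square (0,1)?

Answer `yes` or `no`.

Op 1: place BB@(5,0)
Op 2: place BN@(1,1)
Op 3: place WR@(3,2)
Op 4: place WN@(4,5)
Op 5: remove (1,1)
Op 6: place BN@(2,1)
Op 7: place WK@(5,5)
Op 8: place BK@(1,0)
Op 9: place WR@(2,3)
Per-piece attacks for W:
  WR@(2,3): attacks (2,4) (2,5) (2,2) (2,1) (3,3) (4,3) (5,3) (1,3) (0,3) [ray(0,-1) blocked at (2,1)]
  WR@(3,2): attacks (3,3) (3,4) (3,5) (3,1) (3,0) (4,2) (5,2) (2,2) (1,2) (0,2)
  WN@(4,5): attacks (5,3) (3,3) (2,4)
  WK@(5,5): attacks (5,4) (4,5) (4,4)
W attacks (0,1): no

Answer: no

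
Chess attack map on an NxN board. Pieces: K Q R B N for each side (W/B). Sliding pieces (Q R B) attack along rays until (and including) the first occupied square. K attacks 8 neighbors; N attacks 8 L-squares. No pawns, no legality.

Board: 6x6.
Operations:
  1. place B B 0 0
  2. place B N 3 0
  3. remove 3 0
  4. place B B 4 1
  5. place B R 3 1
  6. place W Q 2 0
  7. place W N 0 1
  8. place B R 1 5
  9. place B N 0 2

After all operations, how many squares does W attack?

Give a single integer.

Op 1: place BB@(0,0)
Op 2: place BN@(3,0)
Op 3: remove (3,0)
Op 4: place BB@(4,1)
Op 5: place BR@(3,1)
Op 6: place WQ@(2,0)
Op 7: place WN@(0,1)
Op 8: place BR@(1,5)
Op 9: place BN@(0,2)
Per-piece attacks for W:
  WN@(0,1): attacks (1,3) (2,2) (2,0)
  WQ@(2,0): attacks (2,1) (2,2) (2,3) (2,4) (2,5) (3,0) (4,0) (5,0) (1,0) (0,0) (3,1) (1,1) (0,2) [ray(-1,0) blocked at (0,0); ray(1,1) blocked at (3,1); ray(-1,1) blocked at (0,2)]
Union (15 distinct): (0,0) (0,2) (1,0) (1,1) (1,3) (2,0) (2,1) (2,2) (2,3) (2,4) (2,5) (3,0) (3,1) (4,0) (5,0)

Answer: 15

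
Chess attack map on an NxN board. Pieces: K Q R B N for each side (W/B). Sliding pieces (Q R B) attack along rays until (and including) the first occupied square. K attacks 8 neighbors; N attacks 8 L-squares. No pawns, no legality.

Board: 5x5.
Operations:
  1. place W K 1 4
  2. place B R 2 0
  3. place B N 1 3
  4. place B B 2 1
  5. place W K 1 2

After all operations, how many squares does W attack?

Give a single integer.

Answer: 10

Derivation:
Op 1: place WK@(1,4)
Op 2: place BR@(2,0)
Op 3: place BN@(1,3)
Op 4: place BB@(2,1)
Op 5: place WK@(1,2)
Per-piece attacks for W:
  WK@(1,2): attacks (1,3) (1,1) (2,2) (0,2) (2,3) (2,1) (0,3) (0,1)
  WK@(1,4): attacks (1,3) (2,4) (0,4) (2,3) (0,3)
Union (10 distinct): (0,1) (0,2) (0,3) (0,4) (1,1) (1,3) (2,1) (2,2) (2,3) (2,4)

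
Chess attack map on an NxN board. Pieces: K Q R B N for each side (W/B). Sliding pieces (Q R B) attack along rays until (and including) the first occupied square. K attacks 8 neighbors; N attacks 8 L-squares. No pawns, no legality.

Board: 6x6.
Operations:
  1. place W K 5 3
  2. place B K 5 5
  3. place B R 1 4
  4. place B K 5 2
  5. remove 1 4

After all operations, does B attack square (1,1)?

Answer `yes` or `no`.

Answer: no

Derivation:
Op 1: place WK@(5,3)
Op 2: place BK@(5,5)
Op 3: place BR@(1,4)
Op 4: place BK@(5,2)
Op 5: remove (1,4)
Per-piece attacks for B:
  BK@(5,2): attacks (5,3) (5,1) (4,2) (4,3) (4,1)
  BK@(5,5): attacks (5,4) (4,5) (4,4)
B attacks (1,1): no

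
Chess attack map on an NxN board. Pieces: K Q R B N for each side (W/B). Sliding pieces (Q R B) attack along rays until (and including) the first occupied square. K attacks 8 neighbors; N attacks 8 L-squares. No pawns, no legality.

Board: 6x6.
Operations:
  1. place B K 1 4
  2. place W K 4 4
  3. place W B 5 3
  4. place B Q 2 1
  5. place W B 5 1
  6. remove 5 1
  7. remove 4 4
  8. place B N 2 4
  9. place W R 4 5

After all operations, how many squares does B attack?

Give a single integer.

Op 1: place BK@(1,4)
Op 2: place WK@(4,4)
Op 3: place WB@(5,3)
Op 4: place BQ@(2,1)
Op 5: place WB@(5,1)
Op 6: remove (5,1)
Op 7: remove (4,4)
Op 8: place BN@(2,4)
Op 9: place WR@(4,5)
Per-piece attacks for B:
  BK@(1,4): attacks (1,5) (1,3) (2,4) (0,4) (2,5) (2,3) (0,5) (0,3)
  BQ@(2,1): attacks (2,2) (2,3) (2,4) (2,0) (3,1) (4,1) (5,1) (1,1) (0,1) (3,2) (4,3) (5,4) (3,0) (1,2) (0,3) (1,0) [ray(0,1) blocked at (2,4)]
  BN@(2,4): attacks (4,5) (0,5) (3,2) (4,3) (1,2) (0,3)
Union (22 distinct): (0,1) (0,3) (0,4) (0,5) (1,0) (1,1) (1,2) (1,3) (1,5) (2,0) (2,2) (2,3) (2,4) (2,5) (3,0) (3,1) (3,2) (4,1) (4,3) (4,5) (5,1) (5,4)

Answer: 22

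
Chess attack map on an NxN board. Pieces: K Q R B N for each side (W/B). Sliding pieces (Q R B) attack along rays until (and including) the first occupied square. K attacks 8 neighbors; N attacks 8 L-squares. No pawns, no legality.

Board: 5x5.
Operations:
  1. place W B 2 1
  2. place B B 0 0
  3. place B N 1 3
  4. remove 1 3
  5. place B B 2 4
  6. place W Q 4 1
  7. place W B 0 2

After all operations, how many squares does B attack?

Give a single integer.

Answer: 7

Derivation:
Op 1: place WB@(2,1)
Op 2: place BB@(0,0)
Op 3: place BN@(1,3)
Op 4: remove (1,3)
Op 5: place BB@(2,4)
Op 6: place WQ@(4,1)
Op 7: place WB@(0,2)
Per-piece attacks for B:
  BB@(0,0): attacks (1,1) (2,2) (3,3) (4,4)
  BB@(2,4): attacks (3,3) (4,2) (1,3) (0,2) [ray(-1,-1) blocked at (0,2)]
Union (7 distinct): (0,2) (1,1) (1,3) (2,2) (3,3) (4,2) (4,4)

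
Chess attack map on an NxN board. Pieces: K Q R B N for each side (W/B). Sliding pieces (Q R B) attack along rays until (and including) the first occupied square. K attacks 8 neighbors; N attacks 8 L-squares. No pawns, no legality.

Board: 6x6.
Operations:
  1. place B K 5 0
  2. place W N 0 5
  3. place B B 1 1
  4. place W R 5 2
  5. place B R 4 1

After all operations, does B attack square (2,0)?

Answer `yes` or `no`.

Op 1: place BK@(5,0)
Op 2: place WN@(0,5)
Op 3: place BB@(1,1)
Op 4: place WR@(5,2)
Op 5: place BR@(4,1)
Per-piece attacks for B:
  BB@(1,1): attacks (2,2) (3,3) (4,4) (5,5) (2,0) (0,2) (0,0)
  BR@(4,1): attacks (4,2) (4,3) (4,4) (4,5) (4,0) (5,1) (3,1) (2,1) (1,1) [ray(-1,0) blocked at (1,1)]
  BK@(5,0): attacks (5,1) (4,0) (4,1)
B attacks (2,0): yes

Answer: yes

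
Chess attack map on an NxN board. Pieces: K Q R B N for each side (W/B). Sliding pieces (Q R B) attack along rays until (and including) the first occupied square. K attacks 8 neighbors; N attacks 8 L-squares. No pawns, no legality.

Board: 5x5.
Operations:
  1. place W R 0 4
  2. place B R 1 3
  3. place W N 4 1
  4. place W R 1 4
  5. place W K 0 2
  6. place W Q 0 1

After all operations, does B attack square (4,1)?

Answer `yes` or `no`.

Answer: no

Derivation:
Op 1: place WR@(0,4)
Op 2: place BR@(1,3)
Op 3: place WN@(4,1)
Op 4: place WR@(1,4)
Op 5: place WK@(0,2)
Op 6: place WQ@(0,1)
Per-piece attacks for B:
  BR@(1,3): attacks (1,4) (1,2) (1,1) (1,0) (2,3) (3,3) (4,3) (0,3) [ray(0,1) blocked at (1,4)]
B attacks (4,1): no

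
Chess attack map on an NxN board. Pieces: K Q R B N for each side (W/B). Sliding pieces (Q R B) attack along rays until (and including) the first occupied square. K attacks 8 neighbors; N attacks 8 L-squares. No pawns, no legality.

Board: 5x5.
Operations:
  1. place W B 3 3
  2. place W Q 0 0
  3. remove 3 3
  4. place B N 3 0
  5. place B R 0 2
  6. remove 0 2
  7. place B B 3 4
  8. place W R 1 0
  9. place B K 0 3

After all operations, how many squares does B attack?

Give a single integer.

Answer: 11

Derivation:
Op 1: place WB@(3,3)
Op 2: place WQ@(0,0)
Op 3: remove (3,3)
Op 4: place BN@(3,0)
Op 5: place BR@(0,2)
Op 6: remove (0,2)
Op 7: place BB@(3,4)
Op 8: place WR@(1,0)
Op 9: place BK@(0,3)
Per-piece attacks for B:
  BK@(0,3): attacks (0,4) (0,2) (1,3) (1,4) (1,2)
  BN@(3,0): attacks (4,2) (2,2) (1,1)
  BB@(3,4): attacks (4,3) (2,3) (1,2) (0,1)
Union (11 distinct): (0,1) (0,2) (0,4) (1,1) (1,2) (1,3) (1,4) (2,2) (2,3) (4,2) (4,3)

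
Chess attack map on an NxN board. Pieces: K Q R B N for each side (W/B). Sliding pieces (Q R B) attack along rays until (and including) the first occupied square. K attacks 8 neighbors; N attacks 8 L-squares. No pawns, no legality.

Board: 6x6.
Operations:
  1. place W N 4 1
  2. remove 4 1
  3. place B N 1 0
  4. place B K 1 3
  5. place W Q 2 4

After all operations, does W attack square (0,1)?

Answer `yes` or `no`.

Answer: no

Derivation:
Op 1: place WN@(4,1)
Op 2: remove (4,1)
Op 3: place BN@(1,0)
Op 4: place BK@(1,3)
Op 5: place WQ@(2,4)
Per-piece attacks for W:
  WQ@(2,4): attacks (2,5) (2,3) (2,2) (2,1) (2,0) (3,4) (4,4) (5,4) (1,4) (0,4) (3,5) (3,3) (4,2) (5,1) (1,5) (1,3) [ray(-1,-1) blocked at (1,3)]
W attacks (0,1): no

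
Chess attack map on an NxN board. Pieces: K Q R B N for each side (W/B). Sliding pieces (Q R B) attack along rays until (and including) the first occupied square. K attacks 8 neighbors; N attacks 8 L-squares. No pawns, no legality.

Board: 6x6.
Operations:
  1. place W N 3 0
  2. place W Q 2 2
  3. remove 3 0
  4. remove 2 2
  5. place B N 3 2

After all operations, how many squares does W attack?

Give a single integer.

Answer: 0

Derivation:
Op 1: place WN@(3,0)
Op 2: place WQ@(2,2)
Op 3: remove (3,0)
Op 4: remove (2,2)
Op 5: place BN@(3,2)
Per-piece attacks for W:
Union (0 distinct): (none)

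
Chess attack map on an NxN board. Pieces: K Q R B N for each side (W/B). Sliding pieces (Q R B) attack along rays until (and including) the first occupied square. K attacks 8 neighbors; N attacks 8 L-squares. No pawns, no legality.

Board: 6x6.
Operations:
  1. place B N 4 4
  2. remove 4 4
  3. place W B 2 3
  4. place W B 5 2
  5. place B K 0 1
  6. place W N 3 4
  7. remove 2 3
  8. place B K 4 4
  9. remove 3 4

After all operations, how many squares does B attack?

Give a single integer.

Op 1: place BN@(4,4)
Op 2: remove (4,4)
Op 3: place WB@(2,3)
Op 4: place WB@(5,2)
Op 5: place BK@(0,1)
Op 6: place WN@(3,4)
Op 7: remove (2,3)
Op 8: place BK@(4,4)
Op 9: remove (3,4)
Per-piece attacks for B:
  BK@(0,1): attacks (0,2) (0,0) (1,1) (1,2) (1,0)
  BK@(4,4): attacks (4,5) (4,3) (5,4) (3,4) (5,5) (5,3) (3,5) (3,3)
Union (13 distinct): (0,0) (0,2) (1,0) (1,1) (1,2) (3,3) (3,4) (3,5) (4,3) (4,5) (5,3) (5,4) (5,5)

Answer: 13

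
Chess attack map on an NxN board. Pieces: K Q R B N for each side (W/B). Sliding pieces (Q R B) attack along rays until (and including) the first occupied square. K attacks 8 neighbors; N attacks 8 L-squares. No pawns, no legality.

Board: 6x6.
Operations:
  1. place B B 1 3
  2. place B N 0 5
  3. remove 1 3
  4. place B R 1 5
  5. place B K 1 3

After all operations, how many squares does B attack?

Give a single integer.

Op 1: place BB@(1,3)
Op 2: place BN@(0,5)
Op 3: remove (1,3)
Op 4: place BR@(1,5)
Op 5: place BK@(1,3)
Per-piece attacks for B:
  BN@(0,5): attacks (1,3) (2,4)
  BK@(1,3): attacks (1,4) (1,2) (2,3) (0,3) (2,4) (2,2) (0,4) (0,2)
  BR@(1,5): attacks (1,4) (1,3) (2,5) (3,5) (4,5) (5,5) (0,5) [ray(0,-1) blocked at (1,3); ray(-1,0) blocked at (0,5)]
Union (14 distinct): (0,2) (0,3) (0,4) (0,5) (1,2) (1,3) (1,4) (2,2) (2,3) (2,4) (2,5) (3,5) (4,5) (5,5)

Answer: 14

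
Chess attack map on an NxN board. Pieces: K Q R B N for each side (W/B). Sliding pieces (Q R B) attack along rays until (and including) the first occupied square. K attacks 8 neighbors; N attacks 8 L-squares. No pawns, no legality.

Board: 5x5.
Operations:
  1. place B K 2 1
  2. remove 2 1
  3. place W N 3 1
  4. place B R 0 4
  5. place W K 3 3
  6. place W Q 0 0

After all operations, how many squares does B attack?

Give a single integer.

Answer: 8

Derivation:
Op 1: place BK@(2,1)
Op 2: remove (2,1)
Op 3: place WN@(3,1)
Op 4: place BR@(0,4)
Op 5: place WK@(3,3)
Op 6: place WQ@(0,0)
Per-piece attacks for B:
  BR@(0,4): attacks (0,3) (0,2) (0,1) (0,0) (1,4) (2,4) (3,4) (4,4) [ray(0,-1) blocked at (0,0)]
Union (8 distinct): (0,0) (0,1) (0,2) (0,3) (1,4) (2,4) (3,4) (4,4)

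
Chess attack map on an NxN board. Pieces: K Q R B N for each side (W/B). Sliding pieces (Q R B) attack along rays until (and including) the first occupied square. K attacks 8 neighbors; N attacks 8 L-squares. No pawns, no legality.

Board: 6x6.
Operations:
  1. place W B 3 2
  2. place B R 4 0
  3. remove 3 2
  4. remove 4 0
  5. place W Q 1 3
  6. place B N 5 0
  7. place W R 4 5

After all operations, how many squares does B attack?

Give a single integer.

Op 1: place WB@(3,2)
Op 2: place BR@(4,0)
Op 3: remove (3,2)
Op 4: remove (4,0)
Op 5: place WQ@(1,3)
Op 6: place BN@(5,0)
Op 7: place WR@(4,5)
Per-piece attacks for B:
  BN@(5,0): attacks (4,2) (3,1)
Union (2 distinct): (3,1) (4,2)

Answer: 2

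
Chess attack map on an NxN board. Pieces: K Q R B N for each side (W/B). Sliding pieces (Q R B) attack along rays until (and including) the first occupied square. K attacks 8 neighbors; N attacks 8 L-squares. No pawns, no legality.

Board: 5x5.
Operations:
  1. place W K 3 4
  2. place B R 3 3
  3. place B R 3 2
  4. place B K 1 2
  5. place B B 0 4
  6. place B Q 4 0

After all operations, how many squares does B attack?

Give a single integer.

Op 1: place WK@(3,4)
Op 2: place BR@(3,3)
Op 3: place BR@(3,2)
Op 4: place BK@(1,2)
Op 5: place BB@(0,4)
Op 6: place BQ@(4,0)
Per-piece attacks for B:
  BB@(0,4): attacks (1,3) (2,2) (3,1) (4,0) [ray(1,-1) blocked at (4,0)]
  BK@(1,2): attacks (1,3) (1,1) (2,2) (0,2) (2,3) (2,1) (0,3) (0,1)
  BR@(3,2): attacks (3,3) (3,1) (3,0) (4,2) (2,2) (1,2) [ray(0,1) blocked at (3,3); ray(-1,0) blocked at (1,2)]
  BR@(3,3): attacks (3,4) (3,2) (4,3) (2,3) (1,3) (0,3) [ray(0,1) blocked at (3,4); ray(0,-1) blocked at (3,2)]
  BQ@(4,0): attacks (4,1) (4,2) (4,3) (4,4) (3,0) (2,0) (1,0) (0,0) (3,1) (2,2) (1,3) (0,4) [ray(-1,1) blocked at (0,4)]
Union (23 distinct): (0,0) (0,1) (0,2) (0,3) (0,4) (1,0) (1,1) (1,2) (1,3) (2,0) (2,1) (2,2) (2,3) (3,0) (3,1) (3,2) (3,3) (3,4) (4,0) (4,1) (4,2) (4,3) (4,4)

Answer: 23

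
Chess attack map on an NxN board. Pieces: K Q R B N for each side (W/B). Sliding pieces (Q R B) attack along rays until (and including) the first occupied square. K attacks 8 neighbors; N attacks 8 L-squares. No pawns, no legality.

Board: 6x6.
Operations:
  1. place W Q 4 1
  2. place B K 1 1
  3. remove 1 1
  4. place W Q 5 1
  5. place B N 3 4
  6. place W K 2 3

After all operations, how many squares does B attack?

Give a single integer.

Answer: 6

Derivation:
Op 1: place WQ@(4,1)
Op 2: place BK@(1,1)
Op 3: remove (1,1)
Op 4: place WQ@(5,1)
Op 5: place BN@(3,4)
Op 6: place WK@(2,3)
Per-piece attacks for B:
  BN@(3,4): attacks (5,5) (1,5) (4,2) (5,3) (2,2) (1,3)
Union (6 distinct): (1,3) (1,5) (2,2) (4,2) (5,3) (5,5)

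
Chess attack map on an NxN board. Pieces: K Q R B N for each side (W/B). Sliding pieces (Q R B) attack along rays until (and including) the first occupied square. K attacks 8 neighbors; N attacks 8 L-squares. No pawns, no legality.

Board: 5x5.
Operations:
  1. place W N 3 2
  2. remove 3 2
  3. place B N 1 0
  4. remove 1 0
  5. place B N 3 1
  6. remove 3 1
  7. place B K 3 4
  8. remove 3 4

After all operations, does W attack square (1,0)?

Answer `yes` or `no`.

Answer: no

Derivation:
Op 1: place WN@(3,2)
Op 2: remove (3,2)
Op 3: place BN@(1,0)
Op 4: remove (1,0)
Op 5: place BN@(3,1)
Op 6: remove (3,1)
Op 7: place BK@(3,4)
Op 8: remove (3,4)
Per-piece attacks for W:
W attacks (1,0): no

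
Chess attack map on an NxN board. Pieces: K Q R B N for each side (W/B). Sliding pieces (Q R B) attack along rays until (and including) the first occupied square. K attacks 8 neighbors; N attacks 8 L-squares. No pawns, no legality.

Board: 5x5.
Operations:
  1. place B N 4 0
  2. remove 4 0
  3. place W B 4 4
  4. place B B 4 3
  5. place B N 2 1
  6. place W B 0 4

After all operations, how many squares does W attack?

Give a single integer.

Answer: 7

Derivation:
Op 1: place BN@(4,0)
Op 2: remove (4,0)
Op 3: place WB@(4,4)
Op 4: place BB@(4,3)
Op 5: place BN@(2,1)
Op 6: place WB@(0,4)
Per-piece attacks for W:
  WB@(0,4): attacks (1,3) (2,2) (3,1) (4,0)
  WB@(4,4): attacks (3,3) (2,2) (1,1) (0,0)
Union (7 distinct): (0,0) (1,1) (1,3) (2,2) (3,1) (3,3) (4,0)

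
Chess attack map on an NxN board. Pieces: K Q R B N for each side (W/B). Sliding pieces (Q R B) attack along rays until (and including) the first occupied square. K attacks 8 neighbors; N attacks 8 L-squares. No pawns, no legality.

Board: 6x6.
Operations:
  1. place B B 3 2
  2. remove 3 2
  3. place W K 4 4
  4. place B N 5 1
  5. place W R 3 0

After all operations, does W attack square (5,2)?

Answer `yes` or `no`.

Answer: no

Derivation:
Op 1: place BB@(3,2)
Op 2: remove (3,2)
Op 3: place WK@(4,4)
Op 4: place BN@(5,1)
Op 5: place WR@(3,0)
Per-piece attacks for W:
  WR@(3,0): attacks (3,1) (3,2) (3,3) (3,4) (3,5) (4,0) (5,0) (2,0) (1,0) (0,0)
  WK@(4,4): attacks (4,5) (4,3) (5,4) (3,4) (5,5) (5,3) (3,5) (3,3)
W attacks (5,2): no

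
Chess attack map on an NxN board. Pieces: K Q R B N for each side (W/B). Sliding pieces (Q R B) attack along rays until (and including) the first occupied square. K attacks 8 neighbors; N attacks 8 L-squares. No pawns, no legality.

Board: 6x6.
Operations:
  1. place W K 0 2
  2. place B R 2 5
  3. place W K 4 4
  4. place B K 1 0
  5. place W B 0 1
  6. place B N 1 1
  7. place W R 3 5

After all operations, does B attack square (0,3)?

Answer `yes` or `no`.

Answer: yes

Derivation:
Op 1: place WK@(0,2)
Op 2: place BR@(2,5)
Op 3: place WK@(4,4)
Op 4: place BK@(1,0)
Op 5: place WB@(0,1)
Op 6: place BN@(1,1)
Op 7: place WR@(3,5)
Per-piece attacks for B:
  BK@(1,0): attacks (1,1) (2,0) (0,0) (2,1) (0,1)
  BN@(1,1): attacks (2,3) (3,2) (0,3) (3,0)
  BR@(2,5): attacks (2,4) (2,3) (2,2) (2,1) (2,0) (3,5) (1,5) (0,5) [ray(1,0) blocked at (3,5)]
B attacks (0,3): yes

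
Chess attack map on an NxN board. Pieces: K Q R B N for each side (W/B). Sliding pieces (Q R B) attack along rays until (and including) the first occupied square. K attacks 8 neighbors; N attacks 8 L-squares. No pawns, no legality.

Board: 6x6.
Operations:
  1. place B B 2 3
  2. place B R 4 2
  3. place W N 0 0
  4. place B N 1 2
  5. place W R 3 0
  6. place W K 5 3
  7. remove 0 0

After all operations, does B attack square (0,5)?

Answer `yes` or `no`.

Answer: yes

Derivation:
Op 1: place BB@(2,3)
Op 2: place BR@(4,2)
Op 3: place WN@(0,0)
Op 4: place BN@(1,2)
Op 5: place WR@(3,0)
Op 6: place WK@(5,3)
Op 7: remove (0,0)
Per-piece attacks for B:
  BN@(1,2): attacks (2,4) (3,3) (0,4) (2,0) (3,1) (0,0)
  BB@(2,3): attacks (3,4) (4,5) (3,2) (4,1) (5,0) (1,4) (0,5) (1,2) [ray(-1,-1) blocked at (1,2)]
  BR@(4,2): attacks (4,3) (4,4) (4,5) (4,1) (4,0) (5,2) (3,2) (2,2) (1,2) [ray(-1,0) blocked at (1,2)]
B attacks (0,5): yes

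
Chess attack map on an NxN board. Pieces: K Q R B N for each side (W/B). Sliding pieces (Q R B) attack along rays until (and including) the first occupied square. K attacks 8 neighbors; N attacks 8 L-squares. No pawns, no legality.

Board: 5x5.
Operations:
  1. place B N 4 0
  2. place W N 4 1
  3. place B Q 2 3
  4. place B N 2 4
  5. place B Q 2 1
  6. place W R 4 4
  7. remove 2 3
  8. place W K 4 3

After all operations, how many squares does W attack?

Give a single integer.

Answer: 9

Derivation:
Op 1: place BN@(4,0)
Op 2: place WN@(4,1)
Op 3: place BQ@(2,3)
Op 4: place BN@(2,4)
Op 5: place BQ@(2,1)
Op 6: place WR@(4,4)
Op 7: remove (2,3)
Op 8: place WK@(4,3)
Per-piece attacks for W:
  WN@(4,1): attacks (3,3) (2,2) (2,0)
  WK@(4,3): attacks (4,4) (4,2) (3,3) (3,4) (3,2)
  WR@(4,4): attacks (4,3) (3,4) (2,4) [ray(0,-1) blocked at (4,3); ray(-1,0) blocked at (2,4)]
Union (9 distinct): (2,0) (2,2) (2,4) (3,2) (3,3) (3,4) (4,2) (4,3) (4,4)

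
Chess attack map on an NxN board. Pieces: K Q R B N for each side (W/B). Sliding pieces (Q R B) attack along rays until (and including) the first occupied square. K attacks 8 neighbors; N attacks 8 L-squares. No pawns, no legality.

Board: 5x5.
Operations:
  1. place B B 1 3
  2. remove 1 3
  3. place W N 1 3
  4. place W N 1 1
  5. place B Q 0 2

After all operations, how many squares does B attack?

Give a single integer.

Answer: 10

Derivation:
Op 1: place BB@(1,3)
Op 2: remove (1,3)
Op 3: place WN@(1,3)
Op 4: place WN@(1,1)
Op 5: place BQ@(0,2)
Per-piece attacks for B:
  BQ@(0,2): attacks (0,3) (0,4) (0,1) (0,0) (1,2) (2,2) (3,2) (4,2) (1,3) (1,1) [ray(1,1) blocked at (1,3); ray(1,-1) blocked at (1,1)]
Union (10 distinct): (0,0) (0,1) (0,3) (0,4) (1,1) (1,2) (1,3) (2,2) (3,2) (4,2)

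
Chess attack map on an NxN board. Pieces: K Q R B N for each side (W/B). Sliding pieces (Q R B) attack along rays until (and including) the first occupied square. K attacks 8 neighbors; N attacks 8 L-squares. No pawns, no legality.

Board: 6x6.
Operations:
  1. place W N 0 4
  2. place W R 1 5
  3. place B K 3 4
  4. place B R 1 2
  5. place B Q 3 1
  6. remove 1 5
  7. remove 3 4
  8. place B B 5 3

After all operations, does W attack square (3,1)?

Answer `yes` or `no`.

Op 1: place WN@(0,4)
Op 2: place WR@(1,5)
Op 3: place BK@(3,4)
Op 4: place BR@(1,2)
Op 5: place BQ@(3,1)
Op 6: remove (1,5)
Op 7: remove (3,4)
Op 8: place BB@(5,3)
Per-piece attacks for W:
  WN@(0,4): attacks (2,5) (1,2) (2,3)
W attacks (3,1): no

Answer: no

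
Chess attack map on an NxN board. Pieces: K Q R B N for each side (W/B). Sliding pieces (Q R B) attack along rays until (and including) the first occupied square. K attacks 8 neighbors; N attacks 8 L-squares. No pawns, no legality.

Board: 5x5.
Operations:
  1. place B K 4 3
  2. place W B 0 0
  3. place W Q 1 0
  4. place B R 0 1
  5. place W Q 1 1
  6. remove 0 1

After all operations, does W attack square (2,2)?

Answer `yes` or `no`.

Answer: yes

Derivation:
Op 1: place BK@(4,3)
Op 2: place WB@(0,0)
Op 3: place WQ@(1,0)
Op 4: place BR@(0,1)
Op 5: place WQ@(1,1)
Op 6: remove (0,1)
Per-piece attacks for W:
  WB@(0,0): attacks (1,1) [ray(1,1) blocked at (1,1)]
  WQ@(1,0): attacks (1,1) (2,0) (3,0) (4,0) (0,0) (2,1) (3,2) (4,3) (0,1) [ray(0,1) blocked at (1,1); ray(-1,0) blocked at (0,0); ray(1,1) blocked at (4,3)]
  WQ@(1,1): attacks (1,2) (1,3) (1,4) (1,0) (2,1) (3,1) (4,1) (0,1) (2,2) (3,3) (4,4) (2,0) (0,2) (0,0) [ray(0,-1) blocked at (1,0); ray(-1,-1) blocked at (0,0)]
W attacks (2,2): yes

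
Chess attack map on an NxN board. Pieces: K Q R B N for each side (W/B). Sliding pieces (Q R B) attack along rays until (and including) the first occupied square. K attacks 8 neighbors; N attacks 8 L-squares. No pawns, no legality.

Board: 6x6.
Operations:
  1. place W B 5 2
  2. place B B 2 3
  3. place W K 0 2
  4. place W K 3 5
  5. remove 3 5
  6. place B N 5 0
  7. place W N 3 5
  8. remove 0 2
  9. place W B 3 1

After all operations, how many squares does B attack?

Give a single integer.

Op 1: place WB@(5,2)
Op 2: place BB@(2,3)
Op 3: place WK@(0,2)
Op 4: place WK@(3,5)
Op 5: remove (3,5)
Op 6: place BN@(5,0)
Op 7: place WN@(3,5)
Op 8: remove (0,2)
Op 9: place WB@(3,1)
Per-piece attacks for B:
  BB@(2,3): attacks (3,4) (4,5) (3,2) (4,1) (5,0) (1,4) (0,5) (1,2) (0,1) [ray(1,-1) blocked at (5,0)]
  BN@(5,0): attacks (4,2) (3,1)
Union (11 distinct): (0,1) (0,5) (1,2) (1,4) (3,1) (3,2) (3,4) (4,1) (4,2) (4,5) (5,0)

Answer: 11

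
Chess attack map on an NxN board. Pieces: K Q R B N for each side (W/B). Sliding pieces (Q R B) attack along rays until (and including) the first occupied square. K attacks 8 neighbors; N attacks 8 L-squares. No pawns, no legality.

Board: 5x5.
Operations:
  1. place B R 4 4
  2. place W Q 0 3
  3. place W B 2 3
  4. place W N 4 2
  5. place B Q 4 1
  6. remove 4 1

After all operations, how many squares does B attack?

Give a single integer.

Op 1: place BR@(4,4)
Op 2: place WQ@(0,3)
Op 3: place WB@(2,3)
Op 4: place WN@(4,2)
Op 5: place BQ@(4,1)
Op 6: remove (4,1)
Per-piece attacks for B:
  BR@(4,4): attacks (4,3) (4,2) (3,4) (2,4) (1,4) (0,4) [ray(0,-1) blocked at (4,2)]
Union (6 distinct): (0,4) (1,4) (2,4) (3,4) (4,2) (4,3)

Answer: 6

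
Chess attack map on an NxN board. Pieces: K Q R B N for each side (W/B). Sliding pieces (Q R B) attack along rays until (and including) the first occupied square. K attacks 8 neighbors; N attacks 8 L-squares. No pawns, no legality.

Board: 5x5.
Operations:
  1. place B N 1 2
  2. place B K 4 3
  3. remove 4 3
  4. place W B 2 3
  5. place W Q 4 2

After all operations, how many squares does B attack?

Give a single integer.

Op 1: place BN@(1,2)
Op 2: place BK@(4,3)
Op 3: remove (4,3)
Op 4: place WB@(2,3)
Op 5: place WQ@(4,2)
Per-piece attacks for B:
  BN@(1,2): attacks (2,4) (3,3) (0,4) (2,0) (3,1) (0,0)
Union (6 distinct): (0,0) (0,4) (2,0) (2,4) (3,1) (3,3)

Answer: 6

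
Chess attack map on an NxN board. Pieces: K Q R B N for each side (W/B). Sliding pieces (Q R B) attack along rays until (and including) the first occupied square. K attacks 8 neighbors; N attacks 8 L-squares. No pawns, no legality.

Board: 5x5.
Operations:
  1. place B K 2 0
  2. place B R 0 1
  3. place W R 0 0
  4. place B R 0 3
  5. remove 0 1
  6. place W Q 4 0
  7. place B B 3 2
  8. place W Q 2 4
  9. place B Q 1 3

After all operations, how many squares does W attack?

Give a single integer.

Op 1: place BK@(2,0)
Op 2: place BR@(0,1)
Op 3: place WR@(0,0)
Op 4: place BR@(0,3)
Op 5: remove (0,1)
Op 6: place WQ@(4,0)
Op 7: place BB@(3,2)
Op 8: place WQ@(2,4)
Op 9: place BQ@(1,3)
Per-piece attacks for W:
  WR@(0,0): attacks (0,1) (0,2) (0,3) (1,0) (2,0) [ray(0,1) blocked at (0,3); ray(1,0) blocked at (2,0)]
  WQ@(2,4): attacks (2,3) (2,2) (2,1) (2,0) (3,4) (4,4) (1,4) (0,4) (3,3) (4,2) (1,3) [ray(0,-1) blocked at (2,0); ray(-1,-1) blocked at (1,3)]
  WQ@(4,0): attacks (4,1) (4,2) (4,3) (4,4) (3,0) (2,0) (3,1) (2,2) (1,3) [ray(-1,0) blocked at (2,0); ray(-1,1) blocked at (1,3)]
Union (19 distinct): (0,1) (0,2) (0,3) (0,4) (1,0) (1,3) (1,4) (2,0) (2,1) (2,2) (2,3) (3,0) (3,1) (3,3) (3,4) (4,1) (4,2) (4,3) (4,4)

Answer: 19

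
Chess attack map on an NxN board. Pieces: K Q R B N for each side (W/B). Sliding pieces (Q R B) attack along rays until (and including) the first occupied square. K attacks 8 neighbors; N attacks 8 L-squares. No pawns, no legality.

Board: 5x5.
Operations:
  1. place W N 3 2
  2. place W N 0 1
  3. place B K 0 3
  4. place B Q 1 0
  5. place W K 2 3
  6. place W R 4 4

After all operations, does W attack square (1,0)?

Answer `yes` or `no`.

Op 1: place WN@(3,2)
Op 2: place WN@(0,1)
Op 3: place BK@(0,3)
Op 4: place BQ@(1,0)
Op 5: place WK@(2,3)
Op 6: place WR@(4,4)
Per-piece attacks for W:
  WN@(0,1): attacks (1,3) (2,2) (2,0)
  WK@(2,3): attacks (2,4) (2,2) (3,3) (1,3) (3,4) (3,2) (1,4) (1,2)
  WN@(3,2): attacks (4,4) (2,4) (1,3) (4,0) (2,0) (1,1)
  WR@(4,4): attacks (4,3) (4,2) (4,1) (4,0) (3,4) (2,4) (1,4) (0,4)
W attacks (1,0): no

Answer: no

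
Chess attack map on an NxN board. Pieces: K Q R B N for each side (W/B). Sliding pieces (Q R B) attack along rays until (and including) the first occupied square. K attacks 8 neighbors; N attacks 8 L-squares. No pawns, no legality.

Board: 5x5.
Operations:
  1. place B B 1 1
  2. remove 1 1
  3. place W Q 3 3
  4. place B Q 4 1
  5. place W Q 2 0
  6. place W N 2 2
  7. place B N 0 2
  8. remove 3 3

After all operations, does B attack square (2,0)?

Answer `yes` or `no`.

Op 1: place BB@(1,1)
Op 2: remove (1,1)
Op 3: place WQ@(3,3)
Op 4: place BQ@(4,1)
Op 5: place WQ@(2,0)
Op 6: place WN@(2,2)
Op 7: place BN@(0,2)
Op 8: remove (3,3)
Per-piece attacks for B:
  BN@(0,2): attacks (1,4) (2,3) (1,0) (2,1)
  BQ@(4,1): attacks (4,2) (4,3) (4,4) (4,0) (3,1) (2,1) (1,1) (0,1) (3,2) (2,3) (1,4) (3,0)
B attacks (2,0): no

Answer: no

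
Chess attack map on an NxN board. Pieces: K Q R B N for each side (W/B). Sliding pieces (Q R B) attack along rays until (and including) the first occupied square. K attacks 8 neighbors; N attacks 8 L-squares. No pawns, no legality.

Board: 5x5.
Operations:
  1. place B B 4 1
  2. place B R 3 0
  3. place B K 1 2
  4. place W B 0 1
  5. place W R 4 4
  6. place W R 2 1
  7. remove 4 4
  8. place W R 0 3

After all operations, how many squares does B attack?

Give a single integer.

Answer: 18

Derivation:
Op 1: place BB@(4,1)
Op 2: place BR@(3,0)
Op 3: place BK@(1,2)
Op 4: place WB@(0,1)
Op 5: place WR@(4,4)
Op 6: place WR@(2,1)
Op 7: remove (4,4)
Op 8: place WR@(0,3)
Per-piece attacks for B:
  BK@(1,2): attacks (1,3) (1,1) (2,2) (0,2) (2,3) (2,1) (0,3) (0,1)
  BR@(3,0): attacks (3,1) (3,2) (3,3) (3,4) (4,0) (2,0) (1,0) (0,0)
  BB@(4,1): attacks (3,2) (2,3) (1,4) (3,0) [ray(-1,-1) blocked at (3,0)]
Union (18 distinct): (0,0) (0,1) (0,2) (0,3) (1,0) (1,1) (1,3) (1,4) (2,0) (2,1) (2,2) (2,3) (3,0) (3,1) (3,2) (3,3) (3,4) (4,0)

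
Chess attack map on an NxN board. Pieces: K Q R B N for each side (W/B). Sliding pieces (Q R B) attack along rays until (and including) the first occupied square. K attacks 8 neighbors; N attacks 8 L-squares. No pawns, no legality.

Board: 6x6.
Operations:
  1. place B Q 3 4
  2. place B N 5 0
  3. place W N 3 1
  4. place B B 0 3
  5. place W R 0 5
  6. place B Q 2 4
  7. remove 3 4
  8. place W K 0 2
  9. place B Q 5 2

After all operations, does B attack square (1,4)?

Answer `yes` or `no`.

Answer: yes

Derivation:
Op 1: place BQ@(3,4)
Op 2: place BN@(5,0)
Op 3: place WN@(3,1)
Op 4: place BB@(0,3)
Op 5: place WR@(0,5)
Op 6: place BQ@(2,4)
Op 7: remove (3,4)
Op 8: place WK@(0,2)
Op 9: place BQ@(5,2)
Per-piece attacks for B:
  BB@(0,3): attacks (1,4) (2,5) (1,2) (2,1) (3,0)
  BQ@(2,4): attacks (2,5) (2,3) (2,2) (2,1) (2,0) (3,4) (4,4) (5,4) (1,4) (0,4) (3,5) (3,3) (4,2) (5,1) (1,5) (1,3) (0,2) [ray(-1,-1) blocked at (0,2)]
  BN@(5,0): attacks (4,2) (3,1)
  BQ@(5,2): attacks (5,3) (5,4) (5,5) (5,1) (5,0) (4,2) (3,2) (2,2) (1,2) (0,2) (4,3) (3,4) (2,5) (4,1) (3,0) [ray(0,-1) blocked at (5,0); ray(-1,0) blocked at (0,2)]
B attacks (1,4): yes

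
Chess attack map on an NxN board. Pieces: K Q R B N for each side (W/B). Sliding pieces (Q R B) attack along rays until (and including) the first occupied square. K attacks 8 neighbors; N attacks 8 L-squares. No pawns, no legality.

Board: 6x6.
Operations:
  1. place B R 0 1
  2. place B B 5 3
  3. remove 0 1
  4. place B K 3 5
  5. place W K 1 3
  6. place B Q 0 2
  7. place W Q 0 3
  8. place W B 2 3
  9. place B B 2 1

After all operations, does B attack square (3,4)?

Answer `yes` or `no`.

Op 1: place BR@(0,1)
Op 2: place BB@(5,3)
Op 3: remove (0,1)
Op 4: place BK@(3,5)
Op 5: place WK@(1,3)
Op 6: place BQ@(0,2)
Op 7: place WQ@(0,3)
Op 8: place WB@(2,3)
Op 9: place BB@(2,1)
Per-piece attacks for B:
  BQ@(0,2): attacks (0,3) (0,1) (0,0) (1,2) (2,2) (3,2) (4,2) (5,2) (1,3) (1,1) (2,0) [ray(0,1) blocked at (0,3); ray(1,1) blocked at (1,3)]
  BB@(2,1): attacks (3,2) (4,3) (5,4) (3,0) (1,2) (0,3) (1,0) [ray(-1,1) blocked at (0,3)]
  BK@(3,5): attacks (3,4) (4,5) (2,5) (4,4) (2,4)
  BB@(5,3): attacks (4,4) (3,5) (4,2) (3,1) (2,0) [ray(-1,1) blocked at (3,5)]
B attacks (3,4): yes

Answer: yes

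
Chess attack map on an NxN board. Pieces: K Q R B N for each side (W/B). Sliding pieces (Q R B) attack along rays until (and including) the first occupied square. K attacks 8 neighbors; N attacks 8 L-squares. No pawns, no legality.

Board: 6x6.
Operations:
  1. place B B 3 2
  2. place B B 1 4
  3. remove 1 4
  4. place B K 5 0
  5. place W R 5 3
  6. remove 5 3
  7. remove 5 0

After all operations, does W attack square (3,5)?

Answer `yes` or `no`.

Answer: no

Derivation:
Op 1: place BB@(3,2)
Op 2: place BB@(1,4)
Op 3: remove (1,4)
Op 4: place BK@(5,0)
Op 5: place WR@(5,3)
Op 6: remove (5,3)
Op 7: remove (5,0)
Per-piece attacks for W:
W attacks (3,5): no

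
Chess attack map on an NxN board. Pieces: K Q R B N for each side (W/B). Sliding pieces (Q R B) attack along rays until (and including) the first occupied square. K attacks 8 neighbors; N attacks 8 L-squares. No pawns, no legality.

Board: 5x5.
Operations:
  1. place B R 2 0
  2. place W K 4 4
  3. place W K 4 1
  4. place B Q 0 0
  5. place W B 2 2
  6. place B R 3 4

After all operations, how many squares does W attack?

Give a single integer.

Op 1: place BR@(2,0)
Op 2: place WK@(4,4)
Op 3: place WK@(4,1)
Op 4: place BQ@(0,0)
Op 5: place WB@(2,2)
Op 6: place BR@(3,4)
Per-piece attacks for W:
  WB@(2,2): attacks (3,3) (4,4) (3,1) (4,0) (1,3) (0,4) (1,1) (0,0) [ray(1,1) blocked at (4,4); ray(-1,-1) blocked at (0,0)]
  WK@(4,1): attacks (4,2) (4,0) (3,1) (3,2) (3,0)
  WK@(4,4): attacks (4,3) (3,4) (3,3)
Union (13 distinct): (0,0) (0,4) (1,1) (1,3) (3,0) (3,1) (3,2) (3,3) (3,4) (4,0) (4,2) (4,3) (4,4)

Answer: 13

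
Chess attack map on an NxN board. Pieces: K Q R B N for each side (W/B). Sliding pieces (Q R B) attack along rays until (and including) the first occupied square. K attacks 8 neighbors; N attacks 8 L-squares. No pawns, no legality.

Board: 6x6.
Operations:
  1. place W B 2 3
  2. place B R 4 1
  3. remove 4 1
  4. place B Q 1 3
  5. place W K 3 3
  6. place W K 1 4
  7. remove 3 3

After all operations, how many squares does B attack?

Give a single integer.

Answer: 13

Derivation:
Op 1: place WB@(2,3)
Op 2: place BR@(4,1)
Op 3: remove (4,1)
Op 4: place BQ@(1,3)
Op 5: place WK@(3,3)
Op 6: place WK@(1,4)
Op 7: remove (3,3)
Per-piece attacks for B:
  BQ@(1,3): attacks (1,4) (1,2) (1,1) (1,0) (2,3) (0,3) (2,4) (3,5) (2,2) (3,1) (4,0) (0,4) (0,2) [ray(0,1) blocked at (1,4); ray(1,0) blocked at (2,3)]
Union (13 distinct): (0,2) (0,3) (0,4) (1,0) (1,1) (1,2) (1,4) (2,2) (2,3) (2,4) (3,1) (3,5) (4,0)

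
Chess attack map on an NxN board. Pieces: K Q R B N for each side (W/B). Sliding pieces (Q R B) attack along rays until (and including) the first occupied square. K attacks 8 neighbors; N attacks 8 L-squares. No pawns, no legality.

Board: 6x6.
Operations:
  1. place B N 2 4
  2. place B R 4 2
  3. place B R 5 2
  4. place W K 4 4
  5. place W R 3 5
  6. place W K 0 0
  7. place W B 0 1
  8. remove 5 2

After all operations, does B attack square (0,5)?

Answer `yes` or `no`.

Answer: yes

Derivation:
Op 1: place BN@(2,4)
Op 2: place BR@(4,2)
Op 3: place BR@(5,2)
Op 4: place WK@(4,4)
Op 5: place WR@(3,5)
Op 6: place WK@(0,0)
Op 7: place WB@(0,1)
Op 8: remove (5,2)
Per-piece attacks for B:
  BN@(2,4): attacks (4,5) (0,5) (3,2) (4,3) (1,2) (0,3)
  BR@(4,2): attacks (4,3) (4,4) (4,1) (4,0) (5,2) (3,2) (2,2) (1,2) (0,2) [ray(0,1) blocked at (4,4)]
B attacks (0,5): yes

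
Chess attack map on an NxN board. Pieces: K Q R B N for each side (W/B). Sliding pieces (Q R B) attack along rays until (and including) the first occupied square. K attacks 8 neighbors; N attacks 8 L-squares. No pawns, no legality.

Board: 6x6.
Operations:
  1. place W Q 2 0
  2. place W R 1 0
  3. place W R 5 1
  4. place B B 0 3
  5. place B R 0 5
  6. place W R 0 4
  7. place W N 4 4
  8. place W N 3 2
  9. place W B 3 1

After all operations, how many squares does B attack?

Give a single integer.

Op 1: place WQ@(2,0)
Op 2: place WR@(1,0)
Op 3: place WR@(5,1)
Op 4: place BB@(0,3)
Op 5: place BR@(0,5)
Op 6: place WR@(0,4)
Op 7: place WN@(4,4)
Op 8: place WN@(3,2)
Op 9: place WB@(3,1)
Per-piece attacks for B:
  BB@(0,3): attacks (1,4) (2,5) (1,2) (2,1) (3,0)
  BR@(0,5): attacks (0,4) (1,5) (2,5) (3,5) (4,5) (5,5) [ray(0,-1) blocked at (0,4)]
Union (10 distinct): (0,4) (1,2) (1,4) (1,5) (2,1) (2,5) (3,0) (3,5) (4,5) (5,5)

Answer: 10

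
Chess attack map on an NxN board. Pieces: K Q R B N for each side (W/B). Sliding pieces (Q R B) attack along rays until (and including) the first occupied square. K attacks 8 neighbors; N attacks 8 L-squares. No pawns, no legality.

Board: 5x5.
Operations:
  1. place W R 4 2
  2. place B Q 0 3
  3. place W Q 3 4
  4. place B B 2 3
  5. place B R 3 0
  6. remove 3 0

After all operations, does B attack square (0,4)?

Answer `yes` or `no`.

Answer: yes

Derivation:
Op 1: place WR@(4,2)
Op 2: place BQ@(0,3)
Op 3: place WQ@(3,4)
Op 4: place BB@(2,3)
Op 5: place BR@(3,0)
Op 6: remove (3,0)
Per-piece attacks for B:
  BQ@(0,3): attacks (0,4) (0,2) (0,1) (0,0) (1,3) (2,3) (1,4) (1,2) (2,1) (3,0) [ray(1,0) blocked at (2,3)]
  BB@(2,3): attacks (3,4) (3,2) (4,1) (1,4) (1,2) (0,1) [ray(1,1) blocked at (3,4)]
B attacks (0,4): yes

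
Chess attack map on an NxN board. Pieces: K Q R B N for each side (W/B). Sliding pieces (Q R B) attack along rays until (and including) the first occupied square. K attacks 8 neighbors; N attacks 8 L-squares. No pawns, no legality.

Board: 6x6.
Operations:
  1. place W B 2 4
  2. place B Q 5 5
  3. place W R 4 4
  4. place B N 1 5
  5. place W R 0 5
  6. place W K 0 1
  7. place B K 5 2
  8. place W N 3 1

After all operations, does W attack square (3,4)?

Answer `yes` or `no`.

Answer: yes

Derivation:
Op 1: place WB@(2,4)
Op 2: place BQ@(5,5)
Op 3: place WR@(4,4)
Op 4: place BN@(1,5)
Op 5: place WR@(0,5)
Op 6: place WK@(0,1)
Op 7: place BK@(5,2)
Op 8: place WN@(3,1)
Per-piece attacks for W:
  WK@(0,1): attacks (0,2) (0,0) (1,1) (1,2) (1,0)
  WR@(0,5): attacks (0,4) (0,3) (0,2) (0,1) (1,5) [ray(0,-1) blocked at (0,1); ray(1,0) blocked at (1,5)]
  WB@(2,4): attacks (3,5) (3,3) (4,2) (5,1) (1,5) (1,3) (0,2) [ray(-1,1) blocked at (1,5)]
  WN@(3,1): attacks (4,3) (5,2) (2,3) (1,2) (5,0) (1,0)
  WR@(4,4): attacks (4,5) (4,3) (4,2) (4,1) (4,0) (5,4) (3,4) (2,4) [ray(-1,0) blocked at (2,4)]
W attacks (3,4): yes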